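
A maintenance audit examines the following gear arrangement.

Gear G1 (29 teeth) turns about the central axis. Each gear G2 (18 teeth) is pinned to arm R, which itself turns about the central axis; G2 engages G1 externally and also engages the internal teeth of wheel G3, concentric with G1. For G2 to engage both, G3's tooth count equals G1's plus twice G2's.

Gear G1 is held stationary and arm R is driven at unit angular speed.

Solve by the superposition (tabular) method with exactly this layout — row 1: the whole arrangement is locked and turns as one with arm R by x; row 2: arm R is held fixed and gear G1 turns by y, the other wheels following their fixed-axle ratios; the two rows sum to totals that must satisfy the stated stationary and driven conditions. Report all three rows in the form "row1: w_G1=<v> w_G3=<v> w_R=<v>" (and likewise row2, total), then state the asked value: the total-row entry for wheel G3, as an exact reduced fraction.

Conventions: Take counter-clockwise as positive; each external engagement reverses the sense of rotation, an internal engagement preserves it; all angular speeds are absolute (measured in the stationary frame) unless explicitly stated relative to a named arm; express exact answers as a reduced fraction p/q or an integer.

class = planetary set [G3 = 29+2·18 = 65; Willis about the carrier]
row 1 (train locked, turned with arm): all members turn x
row 2: sun turns y, ring = −(29/65)·y, arm 0
boundary: total ω_sun = x + y = 0 and total ω_arm = x = 1  ⇒  y = -1, x = 1
row 2 ring = −(29/65)·(-1) = 29/65
totals (row 1 + row 2): sun 1 + (-1) = 0, ring 1 + 29/65 = 94/65, arm 1 + 0 = 1
asked cell (total, ring) = 94/65

row1: w_G1=1 w_G3=1 w_R=1
row2: w_G1=-1 w_G3=29/65 w_R=0
total: w_G1=0 w_G3=94/65 w_R=1
asked value: 94/65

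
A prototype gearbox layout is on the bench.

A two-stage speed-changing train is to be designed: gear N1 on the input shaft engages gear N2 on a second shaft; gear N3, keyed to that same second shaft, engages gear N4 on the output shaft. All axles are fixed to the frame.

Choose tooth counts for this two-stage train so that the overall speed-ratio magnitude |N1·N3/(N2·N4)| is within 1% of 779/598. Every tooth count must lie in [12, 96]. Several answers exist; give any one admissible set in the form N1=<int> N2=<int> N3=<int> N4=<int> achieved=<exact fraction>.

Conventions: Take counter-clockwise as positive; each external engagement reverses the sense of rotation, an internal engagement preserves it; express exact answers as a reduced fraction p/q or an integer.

N1=19 N2=13 N3=41 N4=46 achieved=779/598

topology: fixed-axis compound train — 2 stages, target 779/598
target = 779/598 in lowest terms: an exact hit needs N1·N3 = k·779 and N2·N4 = k·598 for one integer k, every count in [12, 96]; additionally prefer no 1:1 stage (N1 ≠ N2, N3 ≠ N4)
k = 1: N1·N3 = 779 = 19·41, N2·N4 = 598 = 13·46
achieved = 19·41/(13·46) = 779/598; |achieved − target| = 0 ≤ 779/59800 ✓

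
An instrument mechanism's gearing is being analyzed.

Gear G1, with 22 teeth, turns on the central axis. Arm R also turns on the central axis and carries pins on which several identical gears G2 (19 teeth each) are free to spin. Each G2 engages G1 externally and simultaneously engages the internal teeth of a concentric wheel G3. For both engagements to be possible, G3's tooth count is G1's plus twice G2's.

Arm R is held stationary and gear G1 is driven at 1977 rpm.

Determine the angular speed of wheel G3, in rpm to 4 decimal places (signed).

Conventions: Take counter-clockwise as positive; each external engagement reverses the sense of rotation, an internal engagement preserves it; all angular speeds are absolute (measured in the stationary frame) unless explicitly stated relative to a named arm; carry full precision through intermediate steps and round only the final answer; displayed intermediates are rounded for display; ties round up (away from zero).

recognized (axles ride arm R): planetary set, 22/19/60 teeth
normalise by the input: solve with ω_sun = 1, then scale by 1977 rpm
ring teeth: 22 + 2·19 = 60
22(ω_sun−ω_arm) = −60(ω_ring−ω_arm),  ω_arm = 0, ω_sun = 1
ω_ring = 0 − (22/60)(1−0) = -11/30
scale: ω_ring = -11/30 × 1977 rpm = -724.9000 rpm

-724.9000 rpm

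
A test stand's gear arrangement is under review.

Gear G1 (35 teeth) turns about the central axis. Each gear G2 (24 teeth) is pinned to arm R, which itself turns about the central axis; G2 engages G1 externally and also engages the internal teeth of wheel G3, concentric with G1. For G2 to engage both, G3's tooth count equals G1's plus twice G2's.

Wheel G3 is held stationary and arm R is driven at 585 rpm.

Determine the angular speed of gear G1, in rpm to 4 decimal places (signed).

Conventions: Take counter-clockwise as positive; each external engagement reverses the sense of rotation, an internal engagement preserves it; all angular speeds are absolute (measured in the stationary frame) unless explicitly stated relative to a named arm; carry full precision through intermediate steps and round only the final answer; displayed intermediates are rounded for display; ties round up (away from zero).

+1972.2857 rpm

class = planetary set [G3 = 35+2·24 = 83; Willis about the carrier]
normalise by the input: solve with ω_arm = 1, then scale by 585 rpm
ring teeth: 35 + 2·24 = 83
35(ω_sun−ω_arm) = −83(ω_ring−ω_arm),  ω_ring = 0, ω_arm = 1
ω_sun = 1 − (83/35)(0−1) = 118/35
scale: ω_sun = 118/35 × 585 rpm = +1972.2857 rpm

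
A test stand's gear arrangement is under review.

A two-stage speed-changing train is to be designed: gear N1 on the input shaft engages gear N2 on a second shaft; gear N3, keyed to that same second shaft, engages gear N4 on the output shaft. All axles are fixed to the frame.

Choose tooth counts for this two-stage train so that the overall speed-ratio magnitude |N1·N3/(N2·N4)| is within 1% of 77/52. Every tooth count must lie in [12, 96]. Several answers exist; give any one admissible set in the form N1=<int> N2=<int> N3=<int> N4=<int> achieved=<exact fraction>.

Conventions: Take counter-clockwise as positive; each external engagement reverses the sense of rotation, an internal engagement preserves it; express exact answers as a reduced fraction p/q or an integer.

N1=14 N2=13 N3=22 N4=16 achieved=77/52

2-stage fixed-axis compound train for ratio 77/52
target = 77/52 in lowest terms: an exact hit needs N1·N3 = k·77 and N2·N4 = k·52 for one integer k, every count in [12, 96]; additionally prefer no 1:1 stage (N1 ≠ N2, N3 ≠ N4)
k = 1…3: no 1:1-free in-range split of k·77 and k·52 into factor pairs; take k = 4
k = 4: N1·N3 = 308 = 14·22, N2·N4 = 208 = 13·16
achieved = 14·22/(13·16) = 77/52; |achieved − target| = 0 ≤ 77/5200 ✓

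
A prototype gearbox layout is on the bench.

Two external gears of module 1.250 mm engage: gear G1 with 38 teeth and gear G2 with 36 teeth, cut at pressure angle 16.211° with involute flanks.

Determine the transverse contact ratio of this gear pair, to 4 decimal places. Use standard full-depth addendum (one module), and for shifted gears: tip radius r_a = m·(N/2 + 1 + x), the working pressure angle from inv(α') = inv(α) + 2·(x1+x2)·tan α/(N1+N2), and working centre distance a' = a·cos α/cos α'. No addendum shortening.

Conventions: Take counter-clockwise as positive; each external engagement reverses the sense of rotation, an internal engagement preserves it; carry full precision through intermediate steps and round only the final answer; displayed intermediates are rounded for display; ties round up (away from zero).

1.9074

recognized (one external pair, fixed centres): single-mesh tooth geometry, m = 1.250, N1 = 38, N2 = 36
base radii: r_b1 = 22.805703, r_b2 = 21.605402
tip radii: r_a1 = 25.000000, r_a2 = 23.750000
no profile shift: α' = α, a' = a
action lengths: √(r_a1²−r_b1²) = 10.242067, √(r_a2²−r_b2²) = 9.862509
base pitch p_b = π·m·cos α = 3.770854
CR = (10.242067 + 9.862509 − 46.250000·sin 16.21100°)/3.770854 = 1.907449
contact ratio ≈ 1.9074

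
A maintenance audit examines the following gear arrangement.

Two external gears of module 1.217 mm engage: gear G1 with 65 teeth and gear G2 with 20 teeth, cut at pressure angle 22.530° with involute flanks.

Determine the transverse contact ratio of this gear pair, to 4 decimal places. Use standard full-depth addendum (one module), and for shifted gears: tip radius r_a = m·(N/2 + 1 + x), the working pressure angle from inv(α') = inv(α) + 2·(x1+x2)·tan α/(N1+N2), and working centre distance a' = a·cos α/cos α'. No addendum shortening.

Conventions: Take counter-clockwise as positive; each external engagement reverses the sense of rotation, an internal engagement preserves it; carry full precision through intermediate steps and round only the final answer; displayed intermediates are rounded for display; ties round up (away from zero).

recognized (one external pair, fixed centres): single-mesh tooth geometry, m = 1.217, N1 = 65, N2 = 20
base radii: r_b1 = 36.533815, r_b2 = 11.241174
tip radii: r_a1 = 40.769500, r_a2 = 13.387000
no profile shift: α' = α, a' = a
action lengths: √(r_a1²−r_b1²) = 18.095096, √(r_a2²−r_b2²) = 7.269648
base pitch p_b = π·m·cos α = 3.531519
CR = (18.095096 + 7.269648 − 51.722500·sin 22.53000°)/3.531519 = 1.570537
contact ratio ≈ 1.5705

1.5705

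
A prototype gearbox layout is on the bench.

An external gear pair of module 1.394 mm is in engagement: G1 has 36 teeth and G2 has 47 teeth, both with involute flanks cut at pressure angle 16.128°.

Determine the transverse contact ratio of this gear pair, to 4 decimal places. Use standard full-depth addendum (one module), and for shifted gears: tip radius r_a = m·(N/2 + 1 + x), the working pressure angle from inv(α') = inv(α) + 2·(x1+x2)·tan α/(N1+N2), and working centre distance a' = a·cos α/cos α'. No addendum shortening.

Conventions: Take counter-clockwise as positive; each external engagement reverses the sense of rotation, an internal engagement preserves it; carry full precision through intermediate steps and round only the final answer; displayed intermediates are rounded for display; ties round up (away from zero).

topology: single-mesh involute geometry — m = 1.394, 36T/47T pair
base radii: r_b1 = 24.104467, r_b2 = 31.469721
tip radii: r_a1 = 26.486000, r_a2 = 34.153000
no profile shift: α' = α, a' = a
action lengths: √(r_a1²−r_b1²) = 10.976468, √(r_a2²−r_b2²) = 13.269667
base pitch p_b = π·m·cos α = 4.207023
CR = (10.976468 + 13.269667 − 57.851000·sin 16.12800°)/4.207023 = 1.943428
contact ratio ≈ 1.9434

1.9434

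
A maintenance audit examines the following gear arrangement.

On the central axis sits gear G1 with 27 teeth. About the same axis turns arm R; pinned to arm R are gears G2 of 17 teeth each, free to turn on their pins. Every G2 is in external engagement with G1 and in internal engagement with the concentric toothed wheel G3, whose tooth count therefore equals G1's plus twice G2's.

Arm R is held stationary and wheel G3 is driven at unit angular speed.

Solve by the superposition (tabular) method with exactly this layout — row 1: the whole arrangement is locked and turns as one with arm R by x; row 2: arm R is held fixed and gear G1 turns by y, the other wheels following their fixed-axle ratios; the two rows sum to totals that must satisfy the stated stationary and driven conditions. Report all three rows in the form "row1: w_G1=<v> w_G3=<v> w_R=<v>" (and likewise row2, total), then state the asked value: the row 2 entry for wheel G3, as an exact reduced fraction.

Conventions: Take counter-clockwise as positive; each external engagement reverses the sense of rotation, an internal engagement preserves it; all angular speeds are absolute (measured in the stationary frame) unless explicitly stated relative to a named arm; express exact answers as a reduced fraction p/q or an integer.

recognized (axles ride arm R): planetary set, 27/17/61 teeth
row 1: whole set turns with the arm by x
row 2: sun turns y, ring = −(27/61)·y, arm 0
boundary: total ω_arm = x = 0 and total ω_ring = x − (27/61)·y = 1  ⇒  y = -61/27, x = 0
row 2 ring = −(27/61)·(-61/27) = 1
totals (row 1 + row 2): sun 0 + (-61/27) = -61/27, ring 0 + 1 = 1, arm 0 + 0 = 0
asked cell (row2, ring) = 1

row1: w_G1=0 w_G3=0 w_R=0
row2: w_G1=-61/27 w_G3=1 w_R=0
total: w_G1=-61/27 w_G3=1 w_R=0
asked value: 1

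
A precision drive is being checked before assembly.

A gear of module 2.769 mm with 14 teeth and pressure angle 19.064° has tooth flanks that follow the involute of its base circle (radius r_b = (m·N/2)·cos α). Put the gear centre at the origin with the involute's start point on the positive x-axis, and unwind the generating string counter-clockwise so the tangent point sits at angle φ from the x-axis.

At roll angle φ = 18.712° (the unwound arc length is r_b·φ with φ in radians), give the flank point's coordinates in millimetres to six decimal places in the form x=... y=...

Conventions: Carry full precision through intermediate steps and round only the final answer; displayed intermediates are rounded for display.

class = single-mesh tooth geometry [base-circle involute, m = 2.769, 14T]
pitch radius r_p = m·N/2 = 2.769·14/2 = 19.383000
base radius r_b = r_p·cos α = 19.383000·cos 19.064° = 18.319926
roll angle φ = 18.712° = 0.32658601 rad
x = r_b·(cos φ + φ·sin φ) = 19.271016
y = r_b·(sin φ − φ·cos φ) = 0.210453

x=19.271016 y=0.210453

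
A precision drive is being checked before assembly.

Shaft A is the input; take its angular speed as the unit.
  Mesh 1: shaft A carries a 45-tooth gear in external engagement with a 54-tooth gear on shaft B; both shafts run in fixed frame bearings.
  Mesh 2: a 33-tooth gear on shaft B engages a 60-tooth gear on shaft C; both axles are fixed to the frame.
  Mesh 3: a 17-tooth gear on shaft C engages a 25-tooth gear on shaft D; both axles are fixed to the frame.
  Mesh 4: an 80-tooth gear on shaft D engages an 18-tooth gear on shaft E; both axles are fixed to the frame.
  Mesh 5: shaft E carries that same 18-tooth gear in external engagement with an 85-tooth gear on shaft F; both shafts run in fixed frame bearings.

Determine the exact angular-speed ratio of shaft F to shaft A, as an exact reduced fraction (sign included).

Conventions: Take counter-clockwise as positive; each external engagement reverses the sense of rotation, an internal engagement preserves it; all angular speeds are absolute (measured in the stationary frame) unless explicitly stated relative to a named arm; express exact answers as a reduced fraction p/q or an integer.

class = fixed-axis compound train [5 meshes; 5 ratios multiply, 5 sense flips]
mesh 1 [45T→54T]: running ratio 5/6, sense −
mesh 2 [33T→60T]: running ratio 11/24, sense +
mesh 3 [17T→25T]: running ratio 187/600, sense −
mesh 4 [80T→18T]: running ratio 187/135, sense +
mesh 5 [18T→85T]: running ratio 22/75, sense −
ω_out/ω_in = -22/75

-22/75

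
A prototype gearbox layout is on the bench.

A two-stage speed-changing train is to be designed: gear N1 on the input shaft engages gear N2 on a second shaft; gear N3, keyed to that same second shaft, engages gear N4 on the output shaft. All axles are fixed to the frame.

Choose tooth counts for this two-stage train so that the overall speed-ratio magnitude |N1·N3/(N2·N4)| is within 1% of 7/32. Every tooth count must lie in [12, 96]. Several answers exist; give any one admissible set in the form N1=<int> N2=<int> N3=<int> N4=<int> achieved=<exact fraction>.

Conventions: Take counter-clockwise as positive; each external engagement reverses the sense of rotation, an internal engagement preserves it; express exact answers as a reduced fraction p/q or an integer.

N1=12 N2=64 N3=14 N4=12 achieved=7/32

topology: fixed-axis compound train — 2 stages, target 7/32
target = 7/32 in lowest terms: an exact hit needs N1·N3 = k·7 and N2·N4 = k·32 for one integer k, every count in [12, 96]; additionally prefer no 1:1 stage (N1 ≠ N2, N3 ≠ N4)
k = 1…23: no 1:1-free in-range split of k·7 and k·32 into factor pairs; take k = 24
k = 24: N1·N3 = 168 = 12·14, N2·N4 = 768 = 64·12
achieved = 12·14/(64·12) = 7/32; |achieved − target| = 0 ≤ 7/3200 ✓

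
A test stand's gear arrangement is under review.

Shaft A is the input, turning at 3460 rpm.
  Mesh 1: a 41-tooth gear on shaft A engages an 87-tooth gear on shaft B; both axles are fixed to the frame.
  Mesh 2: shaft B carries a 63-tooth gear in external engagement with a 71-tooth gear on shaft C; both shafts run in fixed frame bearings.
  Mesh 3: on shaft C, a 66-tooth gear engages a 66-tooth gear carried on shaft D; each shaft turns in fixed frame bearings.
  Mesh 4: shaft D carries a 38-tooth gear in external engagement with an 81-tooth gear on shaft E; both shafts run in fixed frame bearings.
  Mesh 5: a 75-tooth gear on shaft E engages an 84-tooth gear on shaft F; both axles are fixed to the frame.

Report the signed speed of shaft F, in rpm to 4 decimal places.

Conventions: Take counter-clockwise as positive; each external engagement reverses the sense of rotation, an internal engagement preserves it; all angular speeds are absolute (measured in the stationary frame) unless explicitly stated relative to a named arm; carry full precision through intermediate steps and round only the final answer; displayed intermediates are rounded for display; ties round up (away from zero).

-606.0430 rpm

recognized (6 fixed axles, 5 meshes): fixed-axis compound train
mesh 1 [41T→87T]: ω = 3460.0000×41/87 = 1630.5747 rpm, sense flips to −
mesh 2 [63T→71T]: ω = 1630.5747×63/71 = 1446.8480 rpm, sense flips to +
mesh 3 [66T→66T]: ω = 1446.8480×66/66 = 1446.8480 rpm, sense flips to −
mesh 4 [38T→81T]: ω = 1446.8480×38/81 = 678.7682 rpm, sense flips to +
mesh 5 [75T→84T]: ω = 678.7682×75/84 = 606.0430 rpm, sense flips to −
signed output speed = -606.0430 rpm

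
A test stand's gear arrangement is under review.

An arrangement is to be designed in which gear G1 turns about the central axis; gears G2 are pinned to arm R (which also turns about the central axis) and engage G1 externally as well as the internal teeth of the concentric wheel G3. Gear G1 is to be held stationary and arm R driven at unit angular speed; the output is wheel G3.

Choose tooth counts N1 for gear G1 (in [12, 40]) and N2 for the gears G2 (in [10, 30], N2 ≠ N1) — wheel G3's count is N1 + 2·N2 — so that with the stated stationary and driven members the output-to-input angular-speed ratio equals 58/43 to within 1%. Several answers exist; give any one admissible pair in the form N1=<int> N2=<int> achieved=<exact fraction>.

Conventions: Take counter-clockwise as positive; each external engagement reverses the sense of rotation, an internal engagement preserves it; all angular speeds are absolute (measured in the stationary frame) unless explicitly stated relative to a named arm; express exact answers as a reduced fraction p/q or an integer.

N1=15 N2=14 achieved=58/43

planetary set to be sized for 58/43 (Willis relation)
Willis with ω_sun = 0: ω_ring/ω_arm = (N1+N3)/N3; set equal to 58/43  ⇒  N3/N1 = 1/(58/43 − 1) = 43/15
N3 = N1 + 2·N2  ⇒  N2/N1 = (N3/N1 − 1)/2 = (43/15 − 1)/2 = 14/15
smallest multiple with N1 ≥ 12 and N2 ≥ 10: k = 1  ⇒  N1 = 1·15 = 15, N2 = 1·14 = 14 (N1 ≤ 40, N2 ≤ 30, N2 ≠ N1 ✓), N3 = 15 + 2·14 = 43
check: (N1+N3)/N3 with N1 = 15, N3 = 43 gives 58/43; |achieved − target| = 0 ≤ 29/2150 ✓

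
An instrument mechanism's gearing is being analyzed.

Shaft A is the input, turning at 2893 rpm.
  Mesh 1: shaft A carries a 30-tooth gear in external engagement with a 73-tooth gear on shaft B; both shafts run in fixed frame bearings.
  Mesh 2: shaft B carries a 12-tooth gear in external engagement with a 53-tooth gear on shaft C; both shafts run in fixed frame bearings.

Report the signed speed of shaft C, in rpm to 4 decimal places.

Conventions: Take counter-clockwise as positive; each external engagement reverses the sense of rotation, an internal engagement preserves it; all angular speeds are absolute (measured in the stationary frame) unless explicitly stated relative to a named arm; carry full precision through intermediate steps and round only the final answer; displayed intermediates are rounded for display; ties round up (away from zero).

class = fixed-axis compound train [2 meshes; 2 ratios multiply, 2 sense flips]
mesh 1 [30T→73T]: ω = 2893.0000×30/73 = 1188.9041 rpm, sense flips to −
mesh 2 [12T→53T]: ω = 1188.9041×12/53 = 269.1858 rpm, sense flips to +
signed output speed = +269.1858 rpm

+269.1858 rpm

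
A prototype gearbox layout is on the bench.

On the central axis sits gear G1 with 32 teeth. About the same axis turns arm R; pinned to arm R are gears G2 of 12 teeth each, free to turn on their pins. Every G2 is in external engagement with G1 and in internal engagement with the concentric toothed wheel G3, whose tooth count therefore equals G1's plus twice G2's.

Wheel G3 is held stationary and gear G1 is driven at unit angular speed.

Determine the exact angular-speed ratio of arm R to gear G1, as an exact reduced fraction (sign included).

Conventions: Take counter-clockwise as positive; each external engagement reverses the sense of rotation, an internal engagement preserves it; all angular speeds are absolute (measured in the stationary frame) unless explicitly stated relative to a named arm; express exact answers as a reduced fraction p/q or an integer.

topology: planetary set — G1 32T / G2 12T / G3 56T, arm = carrier (Willis)
ring teeth: 32 + 2·12 = 56
32(ω_sun−ω_arm) = −56(ω_ring−ω_arm),  ω_ring = 0, ω_sun = 1
32(1−ω_arm) = −56(0−ω_arm)  ⇒  88·ω_arm = 32  ⇒  ω_arm = 4/11
ω_out/ω_in = 4/11

4/11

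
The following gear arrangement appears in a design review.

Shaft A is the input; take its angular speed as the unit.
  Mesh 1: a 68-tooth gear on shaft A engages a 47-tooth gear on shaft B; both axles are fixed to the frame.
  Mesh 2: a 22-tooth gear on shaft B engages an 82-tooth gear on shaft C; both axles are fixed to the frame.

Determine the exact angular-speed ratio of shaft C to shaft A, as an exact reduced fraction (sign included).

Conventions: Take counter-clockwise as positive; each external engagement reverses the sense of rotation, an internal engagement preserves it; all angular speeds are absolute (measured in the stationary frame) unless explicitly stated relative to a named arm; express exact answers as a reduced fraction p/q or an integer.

748/1927

class = fixed-axis compound train [2 meshes; 2 ratios multiply, 2 sense flips]
mesh 1 [68T→47T]: running ratio 68/47, sense −
mesh 2 [22T→82T]: running ratio 748/1927, sense +
ω_out/ω_in = 748/1927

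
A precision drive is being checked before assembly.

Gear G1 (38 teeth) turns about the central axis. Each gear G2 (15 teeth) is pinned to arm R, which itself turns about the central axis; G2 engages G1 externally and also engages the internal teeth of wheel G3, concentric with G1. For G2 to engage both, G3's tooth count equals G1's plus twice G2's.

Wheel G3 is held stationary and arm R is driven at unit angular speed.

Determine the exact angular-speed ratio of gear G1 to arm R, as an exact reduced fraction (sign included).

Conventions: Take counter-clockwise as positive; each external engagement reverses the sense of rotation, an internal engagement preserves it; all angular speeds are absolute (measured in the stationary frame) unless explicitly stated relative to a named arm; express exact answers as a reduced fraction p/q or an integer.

recognized (axles ride arm R): planetary set, 38/15/68 teeth
ring teeth: 38 + 2·15 = 68
38(ω_sun−ω_arm) = −68(ω_ring−ω_arm),  ω_ring = 0, ω_arm = 1
ω_sun = 1 − (68/38)(0−1) = 53/19
ω_out/ω_in = 53/19

53/19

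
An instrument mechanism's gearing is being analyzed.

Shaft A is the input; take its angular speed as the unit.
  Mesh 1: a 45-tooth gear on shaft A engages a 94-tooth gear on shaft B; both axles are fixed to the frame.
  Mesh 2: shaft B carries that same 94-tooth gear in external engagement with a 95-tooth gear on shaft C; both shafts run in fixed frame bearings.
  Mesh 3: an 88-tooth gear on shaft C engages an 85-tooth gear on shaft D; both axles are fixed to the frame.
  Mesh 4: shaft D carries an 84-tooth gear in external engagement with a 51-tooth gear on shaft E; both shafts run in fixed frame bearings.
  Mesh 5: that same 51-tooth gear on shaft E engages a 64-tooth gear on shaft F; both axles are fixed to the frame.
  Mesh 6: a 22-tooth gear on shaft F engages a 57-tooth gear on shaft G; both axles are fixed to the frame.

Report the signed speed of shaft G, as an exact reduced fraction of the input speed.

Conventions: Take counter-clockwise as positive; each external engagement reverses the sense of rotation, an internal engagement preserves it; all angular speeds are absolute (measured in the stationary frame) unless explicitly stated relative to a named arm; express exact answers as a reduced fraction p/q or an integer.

6-mesh fixed-axis compound train (all bearings frame-fixed)
mesh 1 [45T→94T]: |ω|/ω_in = 1×45/94 = 45/94, sense flips to −
mesh 2 [94T→95T]: |ω|/ω_in = (45/94)×94/95 = 9/19, sense flips to +
mesh 3 [88T→85T]: |ω|/ω_in = (9/19)×88/85 = 792/1615, sense flips to −
mesh 4 [84T→51T]: |ω|/ω_in = (792/1615)×84/51 = 22176/27455, sense flips to +
mesh 5 [51T→64T]: |ω|/ω_in = (22176/27455)×51/64 = 2079/3230, sense flips to −
mesh 6 [22T→57T]: |ω|/ω_in = (2079/3230)×22/57 = 7623/30685, sense flips to +
signed output speed (× input speed) = 7623/30685

7623/30685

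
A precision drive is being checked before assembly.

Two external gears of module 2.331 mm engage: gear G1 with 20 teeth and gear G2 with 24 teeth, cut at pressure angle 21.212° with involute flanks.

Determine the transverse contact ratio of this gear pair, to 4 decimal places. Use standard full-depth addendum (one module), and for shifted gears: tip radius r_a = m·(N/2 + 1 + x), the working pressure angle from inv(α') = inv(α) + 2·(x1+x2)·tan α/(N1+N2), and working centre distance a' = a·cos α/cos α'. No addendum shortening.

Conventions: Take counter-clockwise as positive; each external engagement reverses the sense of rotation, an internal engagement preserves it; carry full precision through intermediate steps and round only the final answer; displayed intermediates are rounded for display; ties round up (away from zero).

1.5368

recognized (one external pair, fixed centres): single-mesh tooth geometry, m = 2.331, N1 = 20, N2 = 24
base radii: r_b1 = 21.730702, r_b2 = 26.076842
tip radii: r_a1 = 25.641000, r_a2 = 30.303000
no profile shift: α' = α, a' = a
action lengths: √(r_a1²−r_b1²) = 13.610198, √(r_a2²−r_b2²) = 15.436000
base pitch p_b = π·m·cos α = 6.826901
CR = (13.610198 + 15.436000 − 51.282000·sin 21.21200°)/6.826901 = 1.536767
contact ratio ≈ 1.5368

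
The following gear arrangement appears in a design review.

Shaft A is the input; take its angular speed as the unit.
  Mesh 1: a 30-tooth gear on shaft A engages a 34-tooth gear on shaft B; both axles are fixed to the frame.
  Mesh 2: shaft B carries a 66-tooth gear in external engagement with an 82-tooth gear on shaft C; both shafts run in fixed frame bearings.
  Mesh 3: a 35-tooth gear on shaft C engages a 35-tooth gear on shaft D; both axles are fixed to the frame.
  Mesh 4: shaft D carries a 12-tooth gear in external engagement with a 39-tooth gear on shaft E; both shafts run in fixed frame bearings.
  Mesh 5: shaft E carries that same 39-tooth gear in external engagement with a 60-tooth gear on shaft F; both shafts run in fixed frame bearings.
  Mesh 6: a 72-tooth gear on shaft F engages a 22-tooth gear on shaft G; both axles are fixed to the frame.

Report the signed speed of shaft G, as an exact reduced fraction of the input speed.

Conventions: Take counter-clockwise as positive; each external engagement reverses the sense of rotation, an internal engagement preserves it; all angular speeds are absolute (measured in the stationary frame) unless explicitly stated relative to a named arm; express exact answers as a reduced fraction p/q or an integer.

6-mesh fixed-axis compound train (all bearings frame-fixed)
mesh 1 [30T→34T]: |ω|/ω_in = 1×30/34 = 15/17, sense flips to −
mesh 2 [66T→82T]: |ω|/ω_in = (15/17)×66/82 = 495/697, sense flips to +
mesh 3 [35T→35T]: |ω|/ω_in = (495/697)×35/35 = 495/697, sense flips to −
mesh 4 [12T→39T]: |ω|/ω_in = (495/697)×12/39 = 1980/9061, sense flips to +
mesh 5 [39T→60T]: |ω|/ω_in = (1980/9061)×39/60 = 99/697, sense flips to −
mesh 6 [72T→22T]: |ω|/ω_in = (99/697)×72/22 = 324/697, sense flips to +
signed output speed (× input speed) = 324/697

324/697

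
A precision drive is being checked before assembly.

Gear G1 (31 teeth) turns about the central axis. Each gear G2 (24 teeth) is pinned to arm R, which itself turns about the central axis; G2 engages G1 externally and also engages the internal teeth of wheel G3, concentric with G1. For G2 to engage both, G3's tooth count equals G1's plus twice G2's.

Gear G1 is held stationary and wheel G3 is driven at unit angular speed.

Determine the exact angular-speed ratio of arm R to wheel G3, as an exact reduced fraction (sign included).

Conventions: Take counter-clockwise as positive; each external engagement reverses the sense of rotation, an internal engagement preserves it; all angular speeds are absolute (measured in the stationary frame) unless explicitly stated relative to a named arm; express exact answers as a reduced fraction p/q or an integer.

topology: planetary set — G1 31T / G2 24T / G3 79T, arm = carrier (Willis)
ring teeth: 31 + 2·24 = 79
31(ω_sun−ω_arm) = −79(ω_ring−ω_arm),  ω_sun = 0, ω_ring = 1
31(0−ω_arm) = −79(1−ω_arm)  ⇒  110·ω_arm = 79  ⇒  ω_arm = 79/110
ω_out/ω_in = 79/110

79/110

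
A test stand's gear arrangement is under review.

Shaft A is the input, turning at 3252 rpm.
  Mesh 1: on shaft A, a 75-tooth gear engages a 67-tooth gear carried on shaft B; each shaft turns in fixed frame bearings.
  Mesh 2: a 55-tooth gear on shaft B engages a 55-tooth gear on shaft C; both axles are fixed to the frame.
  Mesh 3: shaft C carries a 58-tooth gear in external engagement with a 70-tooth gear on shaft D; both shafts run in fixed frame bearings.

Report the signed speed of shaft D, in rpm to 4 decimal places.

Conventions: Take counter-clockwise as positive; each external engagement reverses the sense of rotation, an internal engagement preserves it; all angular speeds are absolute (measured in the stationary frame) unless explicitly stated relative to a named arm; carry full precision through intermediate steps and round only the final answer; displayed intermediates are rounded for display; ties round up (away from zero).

topology: fixed-axis compound train — 3 meshes, A→D
mesh 1 [75T→67T]: ω = 3252.0000×75/67 = 3640.2985 rpm, sense flips to −
mesh 2 [55T→55T]: ω = 3640.2985×55/55 = 3640.2985 rpm, sense flips to +
mesh 3 [58T→70T]: ω = 3640.2985×58/70 = 3016.2473 rpm, sense flips to −
signed output speed = -3016.2473 rpm

-3016.2473 rpm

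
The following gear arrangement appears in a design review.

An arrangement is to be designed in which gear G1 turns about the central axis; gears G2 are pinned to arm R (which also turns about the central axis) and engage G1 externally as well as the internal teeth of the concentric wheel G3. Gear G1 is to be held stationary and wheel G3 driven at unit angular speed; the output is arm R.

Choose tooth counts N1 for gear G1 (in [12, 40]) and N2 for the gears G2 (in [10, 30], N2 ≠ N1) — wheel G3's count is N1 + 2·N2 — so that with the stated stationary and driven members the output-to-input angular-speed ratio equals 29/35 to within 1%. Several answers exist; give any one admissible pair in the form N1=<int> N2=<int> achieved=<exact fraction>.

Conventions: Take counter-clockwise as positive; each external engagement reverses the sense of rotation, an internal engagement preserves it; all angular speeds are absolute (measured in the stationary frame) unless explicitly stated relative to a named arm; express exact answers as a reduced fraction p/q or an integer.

N1=12 N2=23 achieved=29/35

planetary set to be sized for 29/35 (Willis relation)
Willis with ω_sun = 0: ω_arm/ω_ring = N3/(N1+N3); set equal to 29/35  ⇒  N3/N1 = (29/35)/(1 − 29/35) = 29/6
N3 = N1 + 2·N2  ⇒  N2/N1 = (N3/N1 − 1)/2 = (29/6 − 1)/2 = 23/12
smallest multiple with N1 ≥ 12 and N2 ≥ 10: k = 1  ⇒  N1 = 1·12 = 12, N2 = 1·23 = 23 (N1 ≤ 40, N2 ≤ 30, N2 ≠ N1 ✓), N3 = 12 + 2·23 = 58
check: N3/(N1+N3) with N1 = 12, N3 = 58 gives 29/35; |achieved − target| = 0 ≤ 29/3500 ✓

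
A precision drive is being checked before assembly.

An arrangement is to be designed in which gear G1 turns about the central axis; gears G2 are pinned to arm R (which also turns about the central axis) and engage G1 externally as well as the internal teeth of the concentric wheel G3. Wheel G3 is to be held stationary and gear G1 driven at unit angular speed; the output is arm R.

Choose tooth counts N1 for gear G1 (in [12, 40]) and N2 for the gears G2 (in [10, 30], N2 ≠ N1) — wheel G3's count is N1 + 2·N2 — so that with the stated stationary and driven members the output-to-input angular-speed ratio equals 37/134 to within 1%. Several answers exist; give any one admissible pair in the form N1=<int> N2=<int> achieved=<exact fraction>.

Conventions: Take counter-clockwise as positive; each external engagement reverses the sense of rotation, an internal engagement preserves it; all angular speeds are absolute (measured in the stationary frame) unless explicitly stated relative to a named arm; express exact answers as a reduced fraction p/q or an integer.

N1=37 N2=30 achieved=37/134

planetary set to be sized for 37/134 (Willis relation)
Willis with ω_ring = 0: ω_arm/ω_sun = N1/(N1+N3); set equal to 37/134  ⇒  N3/N1 = 1/(37/134) − 1 = 97/37
N3 = N1 + 2·N2  ⇒  N2/N1 = (N3/N1 − 1)/2 = (97/37 − 1)/2 = 30/37
smallest multiple with N1 ≥ 12 and N2 ≥ 10: k = 1  ⇒  N1 = 1·37 = 37, N2 = 1·30 = 30 (N1 ≤ 40, N2 ≤ 30, N2 ≠ N1 ✓), N3 = 37 + 2·30 = 97
check: N1/(N1+N3) with N1 = 37, N3 = 97 gives 37/134; |achieved − target| = 0 ≤ 37/13400 ✓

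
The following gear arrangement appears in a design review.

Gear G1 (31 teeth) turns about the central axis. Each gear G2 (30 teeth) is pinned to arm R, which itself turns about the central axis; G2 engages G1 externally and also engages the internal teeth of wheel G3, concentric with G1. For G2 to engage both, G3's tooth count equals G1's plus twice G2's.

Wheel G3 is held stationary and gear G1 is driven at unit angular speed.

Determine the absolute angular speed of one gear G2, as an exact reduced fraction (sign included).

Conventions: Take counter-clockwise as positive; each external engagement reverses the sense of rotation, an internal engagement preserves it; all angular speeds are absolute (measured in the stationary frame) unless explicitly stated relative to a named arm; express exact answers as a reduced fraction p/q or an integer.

-31/60

recognized (axles ride arm R): planetary set, 31/30/91 teeth
ring teeth: 31 + 2·30 = 91
31(ω_sun−ω_arm) = −91(ω_ring−ω_arm),  ω_ring = 0, ω_sun = 1
31(1−ω_arm) = −91(0−ω_arm)  ⇒  122·ω_arm = 31  ⇒  ω_arm = 31/122
sun–planet mesh: 31·(1−31/122) = −30·(ω_p−ω_arm)  ⇒  ω_p−ω_arm = -2821/3660
ω_p = 31/122 − 2821/3660 = -31/60
exact speed ratio = -31/60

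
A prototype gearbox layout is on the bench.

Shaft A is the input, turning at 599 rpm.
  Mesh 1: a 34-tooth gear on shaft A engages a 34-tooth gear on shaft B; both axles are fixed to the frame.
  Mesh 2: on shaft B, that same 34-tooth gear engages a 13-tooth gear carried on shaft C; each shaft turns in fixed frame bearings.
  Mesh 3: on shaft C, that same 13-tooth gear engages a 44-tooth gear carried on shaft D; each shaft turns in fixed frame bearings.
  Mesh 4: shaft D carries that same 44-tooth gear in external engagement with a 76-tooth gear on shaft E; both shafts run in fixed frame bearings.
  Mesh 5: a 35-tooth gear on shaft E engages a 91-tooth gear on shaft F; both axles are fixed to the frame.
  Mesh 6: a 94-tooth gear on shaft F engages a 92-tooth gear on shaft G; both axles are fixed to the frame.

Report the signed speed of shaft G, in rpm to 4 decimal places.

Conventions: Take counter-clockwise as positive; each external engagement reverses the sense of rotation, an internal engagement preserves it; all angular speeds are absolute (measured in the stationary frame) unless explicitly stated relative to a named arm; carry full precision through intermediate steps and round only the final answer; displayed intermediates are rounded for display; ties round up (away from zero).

+105.3074 rpm

6-mesh fixed-axis compound train (all bearings frame-fixed)
mesh 1 [34T→34T]: ω = 599.0000×34/34 = 599.0000 rpm, sense flips to −
mesh 2 [34T→13T]: ω = 599.0000×34/13 = 1566.6154 rpm, sense flips to +
mesh 3 [13T→44T]: ω = 1566.6154×13/44 = 462.8636 rpm, sense flips to −
mesh 4 [44T→76T]: ω = 462.8636×44/76 = 267.9737 rpm, sense flips to +
mesh 5 [35T→91T]: ω = 267.9737×35/91 = 103.0668 rpm, sense flips to −
mesh 6 [94T→92T]: ω = 103.0668×94/92 = 105.3074 rpm, sense flips to +
signed output speed = +105.3074 rpm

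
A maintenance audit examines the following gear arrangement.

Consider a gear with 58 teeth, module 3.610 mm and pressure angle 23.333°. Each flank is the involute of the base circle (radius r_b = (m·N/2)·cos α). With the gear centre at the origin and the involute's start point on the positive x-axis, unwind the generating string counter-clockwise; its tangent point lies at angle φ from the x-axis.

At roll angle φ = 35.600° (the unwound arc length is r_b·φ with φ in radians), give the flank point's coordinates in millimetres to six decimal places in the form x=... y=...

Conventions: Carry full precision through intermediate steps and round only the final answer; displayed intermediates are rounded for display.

x=112.931070 y=7.393535

recognized (one wheel, involute flank): single-mesh tooth geometry, m = 3.610, N = 58
pitch radius r_p = m·N/2 = 3.610·58/2 = 104.690000
base radius r_b = r_p·cos α = 104.690000·cos 23.333° = 96.128285
roll angle φ = 35.600° = 0.62133721 rad
x = r_b·(cos φ + φ·sin φ) = 112.931070
y = r_b·(sin φ − φ·cos φ) = 7.393535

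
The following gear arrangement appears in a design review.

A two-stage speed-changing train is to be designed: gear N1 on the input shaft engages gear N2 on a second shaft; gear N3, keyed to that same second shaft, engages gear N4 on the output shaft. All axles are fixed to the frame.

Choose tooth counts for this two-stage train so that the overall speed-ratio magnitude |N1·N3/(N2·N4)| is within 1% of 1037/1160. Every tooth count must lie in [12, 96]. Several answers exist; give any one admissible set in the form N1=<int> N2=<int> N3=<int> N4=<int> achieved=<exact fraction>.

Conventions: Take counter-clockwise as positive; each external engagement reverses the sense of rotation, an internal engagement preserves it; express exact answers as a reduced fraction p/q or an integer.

N1=17 N2=20 N3=61 N4=58 achieved=1037/1160

design class (target 1037/1160): fixed-axis compound train
target = 1037/1160 in lowest terms: an exact hit needs N1·N3 = k·1037 and N2·N4 = k·1160 for one integer k, every count in [12, 96]; additionally prefer no 1:1 stage (N1 ≠ N2, N3 ≠ N4)
k = 1: N1·N3 = 1037 = 17·61, N2·N4 = 1160 = 20·58
achieved = 17·61/(20·58) = 1037/1160; |achieved − target| = 0 ≤ 1037/116000 ✓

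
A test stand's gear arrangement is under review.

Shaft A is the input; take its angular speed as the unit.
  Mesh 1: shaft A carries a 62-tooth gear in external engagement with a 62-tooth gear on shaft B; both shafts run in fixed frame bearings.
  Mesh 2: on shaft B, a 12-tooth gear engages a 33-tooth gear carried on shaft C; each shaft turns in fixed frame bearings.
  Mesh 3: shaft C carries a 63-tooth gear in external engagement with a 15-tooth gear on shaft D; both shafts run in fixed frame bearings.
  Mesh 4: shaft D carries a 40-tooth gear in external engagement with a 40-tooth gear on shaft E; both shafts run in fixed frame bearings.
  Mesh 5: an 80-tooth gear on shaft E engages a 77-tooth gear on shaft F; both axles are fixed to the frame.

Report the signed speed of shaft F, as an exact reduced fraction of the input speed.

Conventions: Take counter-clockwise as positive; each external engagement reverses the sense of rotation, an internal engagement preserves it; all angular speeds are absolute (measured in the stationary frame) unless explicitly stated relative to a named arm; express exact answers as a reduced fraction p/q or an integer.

5-mesh fixed-axis compound train (all bearings frame-fixed)
mesh 1 [62T→62T]: |ω|/ω_in = 1×62/62 = 1, sense flips to −
mesh 2 [12T→33T]: |ω|/ω_in = 1×12/33 = 4/11, sense flips to +
mesh 3 [63T→15T]: |ω|/ω_in = (4/11)×63/15 = 84/55, sense flips to −
mesh 4 [40T→40T]: |ω|/ω_in = (84/55)×40/40 = 84/55, sense flips to +
mesh 5 [80T→77T]: |ω|/ω_in = (84/55)×80/77 = 192/121, sense flips to −
signed output speed (× input speed) = -192/121

-192/121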